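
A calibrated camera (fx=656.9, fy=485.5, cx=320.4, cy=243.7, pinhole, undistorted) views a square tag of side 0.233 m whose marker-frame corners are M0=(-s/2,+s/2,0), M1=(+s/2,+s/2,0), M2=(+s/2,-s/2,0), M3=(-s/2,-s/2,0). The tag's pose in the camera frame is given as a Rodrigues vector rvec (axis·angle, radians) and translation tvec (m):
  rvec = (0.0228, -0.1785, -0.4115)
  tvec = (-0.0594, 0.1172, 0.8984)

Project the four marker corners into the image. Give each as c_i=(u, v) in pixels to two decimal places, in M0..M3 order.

Intrinsics K: fx=656.9, fy=485.5, cx=320.4, cy=243.7
Marker side s = 0.233 m; corners in marker frame (Z=0):
  M0 = (-0.1165, +0.1165, 0)
  M1 = (+0.1165, +0.1165, 0)
  M2 = (+0.1165, -0.1165, 0)
  M3 = (-0.1165, -0.1165, 0)
rvec = (0.0228, -0.1785, -0.4115), |rvec| = θ = 0.44913 rad = 25.733°
Rodrigues: sinθ=0.43418, 1−cosθ=0.09917; R = I + sinθ·[k]× + (1−cosθ)·[k]×²:
    [+0.90108 +0.39580 -0.17717]
    [-0.39981 +0.91649 +0.01407]
    [+0.16795 +0.05815 +0.98408]
t = (-0.0594, 0.1172, 0.8984) m
M0: Pc = R·M0+t = (-0.11826, +0.27055, +0.88561); u = 656.9·(-0.11826)/0.88561 + 320.4 = 232.6770, v = 485.5·(+0.27055)/0.88561 + 243.7 = 392.0175
M1: Pc = R·M1+t = (+0.09169, +0.17739, +0.92474); u = 656.9·(+0.09169)/0.92474 + 320.4 = 385.5311, v = 485.5·(+0.17739)/0.92474 + 243.7 = 336.8340
M2: Pc = R·M2+t = (-0.00054, -0.03615, +0.91119); u = 656.9·(-0.00054)/0.91119 + 320.4 = 320.0143, v = 485.5·(-0.03615)/0.91119 + 243.7 = 224.4393
M3: Pc = R·M3+t = (-0.21049, +0.05701, +0.87206); u = 656.9·(-0.21049)/0.87206 + 320.4 = 161.8453, v = 485.5·(+0.05701)/0.87206 + 243.7 = 275.4369

c0=(232.68, 392.02) c1=(385.53, 336.83) c2=(320.01, 224.44) c3=(161.85, 275.44)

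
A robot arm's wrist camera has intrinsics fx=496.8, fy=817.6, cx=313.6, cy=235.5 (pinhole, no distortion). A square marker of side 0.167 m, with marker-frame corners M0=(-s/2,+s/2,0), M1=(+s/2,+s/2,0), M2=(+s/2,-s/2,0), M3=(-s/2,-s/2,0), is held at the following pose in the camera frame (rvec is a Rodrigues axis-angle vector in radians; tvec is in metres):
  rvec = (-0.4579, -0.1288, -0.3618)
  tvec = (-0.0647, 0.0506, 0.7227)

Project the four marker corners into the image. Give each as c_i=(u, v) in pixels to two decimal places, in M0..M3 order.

Intrinsics K: fx=496.8, fy=817.6, cx=313.6, cy=235.5
Marker side s = 0.167 m; corners in marker frame (Z=0):
  M0 = (-0.0835, +0.0835, 0)
  M1 = (+0.0835, +0.0835, 0)
  M2 = (+0.0835, -0.0835, 0)
  M3 = (-0.0835, -0.0835, 0)
rvec = (-0.4579, -0.1288, -0.3618), |rvec| = θ = 0.59763 rad = 34.242°
Rodrigues: sinθ=0.56268, 1−cosθ=0.17333; R = I + sinθ·[k]× + (1−cosθ)·[k]×²:
    [+0.92842 +0.36927 -0.04087]
    [-0.31202 +0.83472 +0.45374]
    [+0.20167 -0.40851 +0.89020]
t = (-0.0647, 0.0506, 0.7227) m
M0: Pc = R·M0+t = (-0.11139, +0.14635, +0.67175); u = 496.8·(-0.11139)/0.67175 + 313.6 = 231.2205, v = 817.6·(+0.14635)/0.67175 + 235.5 = 413.6293
M1: Pc = R·M1+t = (+0.04366, +0.09425, +0.70543); u = 496.8·(+0.04366)/0.70543 + 313.6 = 344.3457, v = 817.6·(+0.09425)/0.70543 + 235.5 = 344.7315
M2: Pc = R·M2+t = (-0.01801, -0.04515, +0.77365); u = 496.8·(-0.01801)/0.77365 + 313.6 = 302.0347, v = 817.6·(-0.04515)/0.77365 + 235.5 = 187.7816
M3: Pc = R·M3+t = (-0.17306, +0.00695, +0.73997); u = 496.8·(-0.17306)/0.73997 + 313.6 = 197.4134, v = 817.6·(+0.00695)/0.73997 + 235.5 = 243.1842

c0=(231.22, 413.63) c1=(344.35, 344.73) c2=(302.03, 187.78) c3=(197.41, 243.18)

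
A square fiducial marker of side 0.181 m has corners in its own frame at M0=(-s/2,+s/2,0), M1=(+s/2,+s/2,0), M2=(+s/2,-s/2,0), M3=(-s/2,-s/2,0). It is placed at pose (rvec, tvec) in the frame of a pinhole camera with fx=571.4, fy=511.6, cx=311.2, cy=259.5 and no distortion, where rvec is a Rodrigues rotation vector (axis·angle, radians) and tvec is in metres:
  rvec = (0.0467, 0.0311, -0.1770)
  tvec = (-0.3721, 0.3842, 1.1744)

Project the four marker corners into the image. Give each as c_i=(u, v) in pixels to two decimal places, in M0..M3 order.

Intrinsics K: fx=571.4, fy=511.6, cx=311.2, cy=259.5
Marker side s = 0.181 m; corners in marker frame (Z=0):
  M0 = (-0.0905, +0.0905, 0)
  M1 = (+0.0905, +0.0905, 0)
  M2 = (+0.0905, -0.0905, 0)
  M3 = (-0.0905, -0.0905, 0)
rvec = (0.0467, 0.0311, -0.1770), |rvec| = θ = 0.18568 rad = 10.639°
Rodrigues: sinθ=0.18461, 1−cosθ=0.01719; R = I + sinθ·[k]× + (1−cosθ)·[k]×²:
    [+0.98390 +0.17671 +0.02680]
    [-0.17526 +0.98329 -0.04918]
    [-0.03504 +0.04369 +0.99843]
t = (-0.3721, 0.3842, 1.1744) m
M0: Pc = R·M0+t = (-0.44515, +0.48905, +1.18153); u = 571.4·(-0.44515)/1.18153 + 311.2 = 95.9197, v = 511.6·(+0.48905)/1.18153 + 259.5 = 471.2581
M1: Pc = R·M1+t = (-0.26707, +0.45733, +1.17518); u = 571.4·(-0.26707)/1.17518 + 311.2 = 181.3470, v = 511.6·(+0.45733)/1.17518 + 259.5 = 458.5912
M2: Pc = R·M2+t = (-0.29905, +0.27935, +1.16727); u = 571.4·(-0.29905)/1.16727 + 311.2 = 164.8105, v = 511.6·(+0.27935)/1.16727 + 259.5 = 381.9355
M3: Pc = R·M3+t = (-0.47713, +0.31107, +1.17362); u = 571.4·(-0.47713)/1.17362 + 311.2 = 78.8970, v = 511.6·(+0.31107)/1.17362 + 259.5 = 395.1021

c0=(95.92, 471.26) c1=(181.35, 458.59) c2=(164.81, 381.94) c3=(78.90, 395.10)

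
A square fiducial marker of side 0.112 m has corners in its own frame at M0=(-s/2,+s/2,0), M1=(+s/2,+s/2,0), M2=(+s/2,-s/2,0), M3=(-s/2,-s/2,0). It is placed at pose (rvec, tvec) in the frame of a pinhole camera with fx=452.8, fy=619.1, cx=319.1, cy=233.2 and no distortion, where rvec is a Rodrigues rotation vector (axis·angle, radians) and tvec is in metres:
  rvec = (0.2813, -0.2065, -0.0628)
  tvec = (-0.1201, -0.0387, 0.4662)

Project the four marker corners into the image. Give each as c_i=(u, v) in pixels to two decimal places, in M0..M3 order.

Intrinsics K: fx=452.8, fy=619.1, cx=319.1, cy=233.2
Marker side s = 0.112 m; corners in marker frame (Z=0):
  M0 = (-0.0560, +0.0560, 0)
  M1 = (+0.0560, +0.0560, 0)
  M2 = (+0.0560, -0.0560, 0)
  M3 = (-0.0560, -0.0560, 0)
rvec = (0.2813, -0.2065, -0.0628), |rvec| = θ = 0.35456 rad = 20.315°
Rodrigues: sinθ=0.34718, 1−cosθ=0.06220; R = I + sinθ·[k]× + (1−cosθ)·[k]×²:
    [+0.97695 +0.03275 -0.21094]
    [-0.09023 +0.95890 -0.26903]
    [+0.19346 +0.28186 +0.93975]
t = (-0.1201, -0.0387, 0.4662) m
M0: Pc = R·M0+t = (-0.17298, +0.02005, +0.47115); u = 452.8·(-0.17298)/0.47115 + 319.1 = 152.8619, v = 619.1·(+0.02005)/0.47115 + 233.2 = 259.5478
M1: Pc = R·M1+t = (-0.06356, +0.00995, +0.49282); u = 452.8·(-0.06356)/0.49282 + 319.1 = 260.7042, v = 619.1·(+0.00995)/0.49282 + 233.2 = 245.6935
M2: Pc = R·M2+t = (-0.06722, -0.09745, +0.46125); u = 452.8·(-0.06722)/0.46125 + 319.1 = 253.1066, v = 619.1·(-0.09745)/0.46125 + 233.2 = 102.3986
M3: Pc = R·M3+t = (-0.17664, -0.08735, +0.43958); u = 452.8·(-0.17664)/0.43958 + 319.1 = 137.1452, v = 619.1·(-0.08735)/0.43958 + 233.2 = 110.1846

c0=(152.86, 259.55) c1=(260.70, 245.69) c2=(253.11, 102.40) c3=(137.15, 110.18)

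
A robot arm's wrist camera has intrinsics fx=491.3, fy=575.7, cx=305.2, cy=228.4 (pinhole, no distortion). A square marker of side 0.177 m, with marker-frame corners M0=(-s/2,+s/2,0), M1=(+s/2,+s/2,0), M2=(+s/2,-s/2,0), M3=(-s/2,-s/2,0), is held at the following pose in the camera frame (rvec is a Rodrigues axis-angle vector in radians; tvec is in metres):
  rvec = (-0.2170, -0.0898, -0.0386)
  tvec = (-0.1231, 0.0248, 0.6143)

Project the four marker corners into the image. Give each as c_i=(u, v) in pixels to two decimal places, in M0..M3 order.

Intrinsics K: fx=491.3, fy=575.7, cx=305.2, cy=228.4
Marker side s = 0.177 m; corners in marker frame (Z=0):
  M0 = (-0.0885, +0.0885, 0)
  M1 = (+0.0885, +0.0885, 0)
  M2 = (+0.0885, -0.0885, 0)
  M3 = (-0.0885, -0.0885, 0)
rvec = (-0.2170, -0.0898, -0.0386), |rvec| = θ = 0.23800 rad = 13.636°
Rodrigues: sinθ=0.23576, 1−cosθ=0.02819; R = I + sinθ·[k]× + (1−cosθ)·[k]×²:
    [+0.99525 +0.04793 -0.08479]
    [-0.02854 +0.97582 +0.21668]
    [+0.09312 -0.21323 +0.97255]
t = (-0.1231, 0.0248, 0.6143) m
M0: Pc = R·M0+t = (-0.20694, +0.11369, +0.58719); u = 491.3·(-0.20694)/0.58719 + 305.2 = 132.0557, v = 575.7·(+0.11369)/0.58719 + 228.4 = 339.8621
M1: Pc = R·M1+t = (-0.03078, +0.10863, +0.60367); u = 491.3·(-0.03078)/0.60367 + 305.2 = 280.1507, v = 575.7·(+0.10863)/0.60367 + 228.4 = 332.0013
M2: Pc = R·M2+t = (-0.03926, -0.06409, +0.64141); u = 491.3·(-0.03926)/0.64141 + 305.2 = 275.1259, v = 575.7·(-0.06409)/0.64141 + 228.4 = 170.8794
M3: Pc = R·M3+t = (-0.21542, -0.05903, +0.62493); u = 491.3·(-0.21542)/0.62493 + 305.2 = 135.8425, v = 575.7·(-0.05903)/0.62493 + 228.4 = 174.0158

c0=(132.06, 339.86) c1=(280.15, 332.00) c2=(275.13, 170.88) c3=(135.84, 174.02)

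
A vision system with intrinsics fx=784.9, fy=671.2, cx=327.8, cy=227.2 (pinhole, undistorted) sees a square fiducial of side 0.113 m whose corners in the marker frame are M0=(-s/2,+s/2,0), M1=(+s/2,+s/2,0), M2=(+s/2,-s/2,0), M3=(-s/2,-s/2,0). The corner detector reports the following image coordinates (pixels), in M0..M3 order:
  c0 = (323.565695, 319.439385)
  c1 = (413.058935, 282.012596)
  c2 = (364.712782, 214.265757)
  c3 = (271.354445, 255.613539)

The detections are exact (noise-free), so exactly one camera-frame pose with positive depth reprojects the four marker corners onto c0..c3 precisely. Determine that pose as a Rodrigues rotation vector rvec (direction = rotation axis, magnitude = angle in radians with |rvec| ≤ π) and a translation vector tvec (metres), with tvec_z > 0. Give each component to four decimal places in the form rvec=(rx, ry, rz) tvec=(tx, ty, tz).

Intrinsics K: fx=784.9, fy=671.2, cx=327.8, cy=227.2
Marker side s = 0.113 m; corners in marker frame (Z=0):
  M0 = (-0.0565, +0.0565, 0)
  M1 = (+0.0565, +0.0565, 0)
  M2 = (+0.0565, -0.0565, 0)
  M3 = (-0.0565, -0.0565, 0)
Detected image corners:
  c0 = (323.565695, 319.439385) px
  c1 = (413.058935, 282.012596) px
  c2 = (364.712782, 214.265757) px
  c3 = (271.354445, 255.613539) px
Planar DLT: solve 8×8 A·h = b for H (H[2,2]=1):
  H  [+730.25149 +616.63762 +343.29305]
  H  [-409.21420 +715.78390 +269.01545]
  H  [-0.22829 +0.49967 +1.00000]
B = K⁻¹H; ‖b₁‖=1.177991, ‖b₂‖=1.177991; λ = 2/(‖b₁‖+‖b₂‖) = 0.848903, sign → tz>0 ⇒ λ=+0.848903
r₁ = λ·B[:,0] = (+0.87073,-0.45196,-0.19380); r₂ = λ·B[:,1] = (+0.48977,+0.76171,+0.42417)
r₃ = r₁×r₂ = (-0.04409,-0.46426,+0.88460); SVD([r₁ r₂ r₃]) → R = UVᵀ:
  R  [+0.87073 +0.48977 -0.04409]
  R  [-0.45196 +0.76171 -0.46426]
  R  [-0.19380 +0.42417 +0.88460]
t = (+0.01676, +0.05289, +0.84890) m
tr R = 2.517047; θ = arccos((tr R − 1)/2) = 0.709752 rad = 40.666°
axis k = ((R−Rᵀ)₃₂, (R−Rᵀ)₁₃, (R−Rᵀ)₂₁) / (2 sinθ) = (+0.681680, +0.114870, -0.722577)
rvec = θ·k = (+0.483823, +0.081529, -0.512850)

rvec=(0.4838, 0.0815, -0.5129) tvec=(0.0168, 0.0529, 0.8489)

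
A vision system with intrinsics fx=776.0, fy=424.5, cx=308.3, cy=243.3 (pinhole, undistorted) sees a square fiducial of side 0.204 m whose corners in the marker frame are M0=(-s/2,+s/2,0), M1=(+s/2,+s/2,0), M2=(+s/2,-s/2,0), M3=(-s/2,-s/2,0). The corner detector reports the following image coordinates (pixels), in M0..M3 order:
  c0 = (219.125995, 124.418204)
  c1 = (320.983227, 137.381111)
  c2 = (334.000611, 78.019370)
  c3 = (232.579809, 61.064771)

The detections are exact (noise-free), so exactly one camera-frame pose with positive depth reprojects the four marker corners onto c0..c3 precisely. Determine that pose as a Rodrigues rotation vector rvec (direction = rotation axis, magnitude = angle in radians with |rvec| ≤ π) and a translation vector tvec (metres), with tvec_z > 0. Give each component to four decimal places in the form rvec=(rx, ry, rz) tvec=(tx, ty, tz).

Intrinsics K: fx=776.0, fy=424.5, cx=308.3, cy=243.3
Marker side s = 0.204 m; corners in marker frame (Z=0):
  M0 = (-0.1020, +0.1020, 0)
  M1 = (+0.1020, +0.1020, 0)
  M2 = (+0.1020, -0.1020, 0)
  M3 = (-0.1020, -0.1020, 0)
Detected image corners:
  c0 = (219.125995, 124.418204) px
  c1 = (320.983227, 137.381111) px
  c2 = (334.000611, 78.019370) px
  c3 = (232.579809, 61.064771) px
Planar DLT: solve 8×8 A·h = b for H (H[2,2]=1):
  H  [+585.12543 -59.35438 +278.28699]
  H  [+104.78316 +302.44838 +100.52258]
  H  [+0.31406 +0.01985 +1.00000]
B = K⁻¹H; ‖b₁‖=0.706443, ‖b₂‖=0.706443; λ = 2/(‖b₁‖+‖b₂‖) = 1.415543, sign → tz>0 ⇒ λ=+1.415543
r₁ = λ·B[:,0] = (+0.89073,+0.09461,+0.44457); r₂ = λ·B[:,1] = (-0.11943,+0.99244,+0.02810)
r₃ = r₁×r₂ = (-0.43855,-0.07812,+0.89530); SVD([r₁ r₂ r₃]) → R = UVᵀ:
  R  [+0.89073 -0.11943 -0.43855]
  R  [+0.09461 +0.99244 -0.07812]
  R  [+0.44457 +0.02810 +0.89530]
t = (-0.05475, -0.47611, +1.41554) m
tr R = 2.778481; θ = arccos((tr R − 1)/2) = 0.475114 rad = 27.222°
axis k = ((R−Rᵀ)₃₂, (R−Rᵀ)₁₃, (R−Rᵀ)₂₁) / (2 sinθ) = (+0.116105, -0.965290, +0.233956)
rvec = θ·k = (+0.055163, -0.458623, +0.111156)

rvec=(0.0552, -0.4586, 0.1112) tvec=(-0.0547, -0.4761, 1.4155)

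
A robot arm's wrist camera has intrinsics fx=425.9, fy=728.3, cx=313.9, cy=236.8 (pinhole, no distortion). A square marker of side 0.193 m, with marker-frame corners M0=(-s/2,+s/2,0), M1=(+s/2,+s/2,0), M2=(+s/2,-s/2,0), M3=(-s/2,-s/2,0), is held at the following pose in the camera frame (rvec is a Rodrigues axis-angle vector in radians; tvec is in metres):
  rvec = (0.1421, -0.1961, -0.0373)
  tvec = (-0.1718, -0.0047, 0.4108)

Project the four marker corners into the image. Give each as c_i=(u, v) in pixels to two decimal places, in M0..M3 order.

c0=(36.96, 408.30) c1=(241.84, 377.89) c2=(232.44, 52.57) c3=(11.56, 53.45)

Intrinsics K: fx=425.9, fy=728.3, cx=313.9, cy=236.8
Marker side s = 0.193 m; corners in marker frame (Z=0):
  M0 = (-0.0965, +0.0965, 0)
  M1 = (+0.0965, +0.0965, 0)
  M2 = (+0.0965, -0.0965, 0)
  M3 = (-0.0965, -0.0965, 0)
rvec = (0.1421, -0.1961, -0.0373), |rvec| = θ = 0.24503 rad = 14.039°
Rodrigues: sinθ=0.24258, 1−cosθ=0.02987; R = I + sinθ·[k]× + (1−cosθ)·[k]×²:
    [+0.98018 +0.02306 -0.19678]
    [-0.05079 +0.98926 -0.13704]
    [+0.19151 +0.14432 +0.97082]
t = (-0.1718, -0.0047, 0.4108) m
M0: Pc = R·M0+t = (-0.26416, +0.09567, +0.40625); u = 425.9·(-0.26416)/0.40625 + 313.9 = 36.9591, v = 728.3·(+0.09567)/0.40625 + 236.8 = 408.3040
M1: Pc = R·M1+t = (-0.07499, +0.08586, +0.44321); u = 425.9·(-0.07499)/0.44321 + 313.9 = 241.8410, v = 728.3·(+0.08586)/0.44321 + 236.8 = 377.8933
M2: Pc = R·M2+t = (-0.07944, -0.10507, +0.41535); u = 425.9·(-0.07944)/0.41535 + 313.9 = 232.4442, v = 728.3·(-0.10507)/0.41535 + 236.8 = 52.5739
M3: Pc = R·M3+t = (-0.26861, -0.09526, +0.37839); u = 425.9·(-0.26861)/0.37839 + 313.9 = 11.5628, v = 728.3·(-0.09526)/0.37839 + 236.8 = 53.4464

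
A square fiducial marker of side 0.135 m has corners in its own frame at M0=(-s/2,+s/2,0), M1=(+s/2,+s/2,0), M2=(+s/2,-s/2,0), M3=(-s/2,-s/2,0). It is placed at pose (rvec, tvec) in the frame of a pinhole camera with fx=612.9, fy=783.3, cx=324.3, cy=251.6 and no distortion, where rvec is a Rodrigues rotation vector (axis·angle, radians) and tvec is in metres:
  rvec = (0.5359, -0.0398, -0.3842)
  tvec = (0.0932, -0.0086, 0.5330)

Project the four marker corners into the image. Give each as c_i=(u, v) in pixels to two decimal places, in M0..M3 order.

Intrinsics K: fx=612.9, fy=783.3, cx=324.3, cy=251.6
Marker side s = 0.135 m; corners in marker frame (Z=0):
  M0 = (-0.0675, +0.0675, 0)
  M1 = (+0.0675, +0.0675, 0)
  M2 = (+0.0675, -0.0675, 0)
  M3 = (-0.0675, -0.0675, 0)
rvec = (0.5359, -0.0398, -0.3842), |rvec| = θ = 0.66059 rad = 37.849°
Rodrigues: sinθ=0.61358, 1−cosθ=0.21037; R = I + sinθ·[k]× + (1−cosθ)·[k]×²:
    [+0.92808 +0.34658 -0.13622]
    [-0.36714 +0.79039 -0.49039]
    [-0.06229 +0.50514 +0.86079]
t = (0.0932, -0.0086, 0.5330) m
M0: Pc = R·M0+t = (+0.05395, +0.06953, +0.57130); u = 612.9·(+0.05395)/0.57130 + 324.3 = 382.1771, v = 783.3·(+0.06953)/0.57130 + 251.6 = 346.9362
M1: Pc = R·M1+t = (+0.17924, +0.01997, +0.56289); u = 612.9·(+0.17924)/0.56289 + 324.3 = 519.4629, v = 783.3·(+0.01997)/0.56289 + 251.6 = 279.3886
M2: Pc = R·M2+t = (+0.13245, -0.08673, +0.49470); u = 612.9·(+0.13245)/0.49470 + 324.3 = 488.3985, v = 783.3·(-0.08673)/0.49470 + 251.6 = 114.2671
M3: Pc = R·M3+t = (+0.00716, -0.03717, +0.50311); u = 612.9·(+0.00716)/0.50311 + 324.3 = 333.0235, v = 783.3·(-0.03717)/0.50311 + 251.6 = 193.7302

c0=(382.18, 346.94) c1=(519.46, 279.39) c2=(488.40, 114.27) c3=(333.02, 193.73)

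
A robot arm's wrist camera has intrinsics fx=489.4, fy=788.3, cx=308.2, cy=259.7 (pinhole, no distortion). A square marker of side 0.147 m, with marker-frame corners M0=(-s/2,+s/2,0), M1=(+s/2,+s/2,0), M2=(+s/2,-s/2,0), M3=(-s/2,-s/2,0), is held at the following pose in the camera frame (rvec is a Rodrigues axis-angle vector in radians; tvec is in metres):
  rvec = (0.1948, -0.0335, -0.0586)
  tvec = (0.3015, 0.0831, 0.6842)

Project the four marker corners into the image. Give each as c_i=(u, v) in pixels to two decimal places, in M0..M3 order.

Intrinsics K: fx=489.4, fy=788.3, cx=308.2, cy=259.7
Marker side s = 0.147 m; corners in marker frame (Z=0):
  M0 = (-0.0735, +0.0735, 0)
  M1 = (+0.0735, +0.0735, 0)
  M2 = (+0.0735, -0.0735, 0)
  M3 = (-0.0735, -0.0735, 0)
rvec = (0.1948, -0.0335, -0.0586), |rvec| = θ = 0.20616 rad = 11.812°
Rodrigues: sinθ=0.20471, 1−cosθ=0.02118; R = I + sinθ·[k]× + (1−cosθ)·[k]×²:
    [+0.99773 +0.05493 -0.03895]
    [-0.06144 +0.97938 -0.19244]
    [+0.02758 +0.19440 +0.98053]
t = (0.3015, 0.0831, 0.6842) m
M0: Pc = R·M0+t = (+0.23220, +0.15960, +0.69646); u = 489.4·(+0.23220)/0.69646 + 308.2 = 471.3689, v = 788.3·(+0.15960)/0.69646 + 259.7 = 440.3458
M1: Pc = R·M1+t = (+0.37887, +0.15057, +0.70052); u = 489.4·(+0.37887)/0.70052 + 308.2 = 572.8900, v = 788.3·(+0.15057)/0.70052 + 259.7 = 429.1375
M2: Pc = R·M2+t = (+0.37080, +0.00660, +0.67194); u = 489.4·(+0.37080)/0.67194 + 308.2 = 578.2654, v = 788.3·(+0.00660)/0.67194 + 259.7 = 267.4426
M3: Pc = R·M3+t = (+0.22413, +0.01563, +0.66788); u = 489.4·(+0.22413)/0.66788 + 308.2 = 472.4332, v = 788.3·(+0.01563)/0.66788 + 259.7 = 278.1492

c0=(471.37, 440.35) c1=(572.89, 429.14) c2=(578.27, 267.44) c3=(472.43, 278.15)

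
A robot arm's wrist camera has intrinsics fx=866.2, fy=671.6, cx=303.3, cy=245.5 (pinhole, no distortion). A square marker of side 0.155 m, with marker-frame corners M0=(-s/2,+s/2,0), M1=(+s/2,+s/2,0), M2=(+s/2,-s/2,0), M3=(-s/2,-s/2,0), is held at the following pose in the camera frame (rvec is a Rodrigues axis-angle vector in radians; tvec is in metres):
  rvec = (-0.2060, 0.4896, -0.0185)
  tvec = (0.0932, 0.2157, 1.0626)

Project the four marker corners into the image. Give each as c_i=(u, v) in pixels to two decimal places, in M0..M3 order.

c0=(321.16, 429.52) c1=(439.67, 435.75) c2=(439.67, 332.27) c3=(324.47, 332.90)

Intrinsics K: fx=866.2, fy=671.6, cx=303.3, cy=245.5
Marker side s = 0.155 m; corners in marker frame (Z=0):
  M0 = (-0.0775, +0.0775, 0)
  M1 = (+0.0775, +0.0775, 0)
  M2 = (+0.0775, -0.0775, 0)
  M3 = (-0.0775, -0.0775, 0)
rvec = (-0.2060, 0.4896, -0.0185), |rvec| = θ = 0.53149 rad = 30.452°
Rodrigues: sinθ=0.50682, 1−cosθ=0.13795; R = I + sinθ·[k]× + (1−cosθ)·[k]×²:
    [+0.88277 -0.03161 +0.46873]
    [-0.06689 +0.97911 +0.19201]
    [-0.46501 -0.20086 +0.86222]
t = (0.0932, 0.2157, 1.0626) m
M0: Pc = R·M0+t = (+0.02234, +0.29677, +1.08307); u = 866.2·(+0.02234)/1.08307 + 303.3 = 321.1628, v = 671.6·(+0.29677)/1.08307 + 245.5 = 429.5207
M1: Pc = R·M1+t = (+0.15917, +0.28640, +1.01099); u = 866.2·(+0.15917)/1.01099 + 303.3 = 439.6694, v = 671.6·(+0.28640)/1.01099 + 245.5 = 435.7522
M2: Pc = R·M2+t = (+0.16406, +0.13463, +1.04213); u = 866.2·(+0.16406)/1.04213 + 303.3 = 439.6680, v = 671.6·(+0.13463)/1.04213 + 245.5 = 332.2654
M3: Pc = R·M3+t = (+0.02723, +0.14500, +1.11421); u = 866.2·(+0.02723)/1.11421 + 303.3 = 324.4728, v = 671.6·(+0.14500)/1.11421 + 245.5 = 332.9024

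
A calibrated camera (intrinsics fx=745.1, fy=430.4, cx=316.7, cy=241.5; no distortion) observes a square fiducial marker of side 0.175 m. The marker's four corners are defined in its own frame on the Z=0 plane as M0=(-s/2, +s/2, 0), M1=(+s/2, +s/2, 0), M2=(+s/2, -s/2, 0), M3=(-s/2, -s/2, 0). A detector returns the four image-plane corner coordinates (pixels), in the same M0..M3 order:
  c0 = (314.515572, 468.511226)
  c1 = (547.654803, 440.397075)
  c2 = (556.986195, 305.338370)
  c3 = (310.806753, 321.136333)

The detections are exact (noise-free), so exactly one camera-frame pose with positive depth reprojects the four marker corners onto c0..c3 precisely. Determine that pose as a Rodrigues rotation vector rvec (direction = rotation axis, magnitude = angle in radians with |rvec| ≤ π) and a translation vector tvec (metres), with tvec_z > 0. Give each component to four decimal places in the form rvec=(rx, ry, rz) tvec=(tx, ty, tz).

Intrinsics K: fx=745.1, fy=430.4, cx=316.7, cy=241.5
Marker side s = 0.175 m; corners in marker frame (Z=0):
  M0 = (-0.0875, +0.0875, 0)
  M1 = (+0.0875, +0.0875, 0)
  M2 = (+0.0875, -0.0875, 0)
  M3 = (-0.0875, -0.0875, 0)
Detected image corners:
  c0 = (314.515572, 468.511226) px
  c1 = (547.654803, 440.397075) px
  c2 = (556.986195, 305.338370) px
  c3 = (310.806753, 321.136333) px
Planar DLT: solve 8×8 A·h = b for H (H[2,2]=1):
  H  [+1605.32709 +119.39977 +438.19460]
  H  [+83.79601 +927.07915 +385.28028]
  H  [+0.54771 +0.31735 +1.00000]
B = K⁻¹H; ‖b₁‖=2.001411, ‖b₂‖=2.001411; λ = 2/(‖b₁‖+‖b₂‖) = 0.499647, sign → tz>0 ⇒ λ=+0.499647
r₁ = λ·B[:,0] = (+0.96018,-0.05628,+0.27366); r₂ = λ·B[:,1] = (+0.01267,+0.98727,+0.15856)
r₃ = r₁×r₂ = (-0.27910,-0.14878,+0.94867); SVD([r₁ r₂ r₃]) → R = UVᵀ:
  R  [+0.96018 +0.01267 -0.27910]
  R  [-0.05628 +0.98727 -0.14878]
  R  [+0.27366 +0.15856 +0.94867]
t = (+0.08147, +0.16691, +0.49965) m
tr R = 2.896112; θ = arccos((tr R − 1)/2) = 0.323728 rad = 18.548°
axis k = ((R−Rᵀ)₃₂, (R−Rᵀ)₁₃, (R−Rᵀ)₂₁) / (2 sinθ) = (+0.483084, -0.868841, -0.108371)
rvec = θ·k = (+0.156388, -0.281269, -0.035083)

rvec=(0.1564, -0.2813, -0.0351) tvec=(0.0815, 0.1669, 0.4996)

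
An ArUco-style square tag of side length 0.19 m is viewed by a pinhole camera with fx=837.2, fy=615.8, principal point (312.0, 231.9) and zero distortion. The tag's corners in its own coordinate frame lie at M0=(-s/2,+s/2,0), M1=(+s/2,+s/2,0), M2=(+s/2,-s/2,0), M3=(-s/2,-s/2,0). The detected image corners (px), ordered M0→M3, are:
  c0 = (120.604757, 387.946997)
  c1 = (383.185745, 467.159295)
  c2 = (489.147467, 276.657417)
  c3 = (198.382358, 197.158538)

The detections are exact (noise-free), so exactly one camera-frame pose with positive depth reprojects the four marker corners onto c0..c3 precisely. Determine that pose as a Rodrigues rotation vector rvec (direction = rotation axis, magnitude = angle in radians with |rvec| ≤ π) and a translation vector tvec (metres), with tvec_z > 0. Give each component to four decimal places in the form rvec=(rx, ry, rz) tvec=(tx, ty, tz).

Intrinsics K: fx=837.2, fy=615.8, cx=312.0, cy=231.9
Marker side s = 0.19 m; corners in marker frame (Z=0):
  M0 = (-0.0950, +0.0950, 0)
  M1 = (+0.0950, +0.0950, 0)
  M2 = (+0.0950, -0.0950, 0)
  M3 = (-0.0950, -0.0950, 0)
Detected image corners:
  c0 = (120.604757, 387.946997) px
  c1 = (383.185745, 467.159295) px
  c2 = (489.147467, 276.657417) px
  c3 = (198.382358, 197.158538) px
Planar DLT: solve 8×8 A·h = b for H (H[2,2]=1):
  H  [+1396.51335 -341.21414 +293.27908]
  H  [+354.79593 +1160.67049 +335.80419]
  H  [-0.18912 +0.47335 +1.00000]
B = K⁻¹H; ‖b₁‖=1.864788, ‖b₂‖=1.864788; λ = 2/(‖b₁‖+‖b₂‖) = 0.536254, sign → tz>0 ⇒ λ=+0.536254
r₁ = λ·B[:,0] = (+0.93231,+0.34716,-0.10142); r₂ = λ·B[:,1] = (-0.31316,+0.91515,+0.25384)
r₃ = r₁×r₂ = (+0.18093,-0.20489,+0.96192); SVD([r₁ r₂ r₃]) → R = UVᵀ:
  R  [+0.93231 -0.31316 +0.18093]
  R  [+0.34716 +0.91515 -0.20489]
  R  [-0.10142 +0.25384 +0.96192]
t = (-0.01199, +0.09048, +0.53625) m
tr R = 2.809374; θ = arccos((tr R − 1)/2) = 0.440152 rad = 25.219°
axis k = ((R−Rᵀ)₃₂, (R−Rᵀ)₁₃, (R−Rᵀ)₂₁) / (2 sinθ) = (+0.538318, +0.331334, +0.774875)
rvec = θ·k = (+0.236942, +0.145837, +0.341063)

rvec=(0.2369, 0.1458, 0.3411) tvec=(-0.0120, 0.0905, 0.5363)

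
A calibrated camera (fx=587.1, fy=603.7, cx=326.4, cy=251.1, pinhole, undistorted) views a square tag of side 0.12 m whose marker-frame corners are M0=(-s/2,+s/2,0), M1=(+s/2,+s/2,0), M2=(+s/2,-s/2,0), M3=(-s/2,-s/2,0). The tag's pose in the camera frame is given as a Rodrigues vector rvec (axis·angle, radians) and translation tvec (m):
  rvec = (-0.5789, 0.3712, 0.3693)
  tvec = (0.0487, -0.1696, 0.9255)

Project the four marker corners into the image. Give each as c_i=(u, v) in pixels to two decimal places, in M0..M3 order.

Intrinsics K: fx=587.1, fy=603.7, cx=326.4, cy=251.1
Marker side s = 0.12 m; corners in marker frame (Z=0):
  M0 = (-0.0600, +0.0600, 0)
  M1 = (+0.0600, +0.0600, 0)
  M2 = (+0.0600, -0.0600, 0)
  M3 = (-0.0600, -0.0600, 0)
rvec = (-0.5789, 0.3712, 0.3693), |rvec| = θ = 0.78057 rad = 44.724°
Rodrigues: sinθ=0.70369, 1−cosθ=0.28949; R = I + sinθ·[k]× + (1−cosθ)·[k]×²:
    [+0.86973 -0.43502 +0.23306]
    [+0.23083 +0.77598 +0.58701]
    [-0.43621 -0.45675 +0.77531]
t = (0.0487, -0.1696, 0.9255) m
M0: Pc = R·M0+t = (-0.02959, -0.13689, +0.92427); u = 587.1·(-0.02959)/0.92427 + 326.4 = 307.6072, v = 603.7·(-0.13689)/0.92427 + 251.1 = 161.6875
M1: Pc = R·M1+t = (+0.07478, -0.10919, +0.87192); u = 587.1·(+0.07478)/0.87192 + 326.4 = 376.7542, v = 603.7·(-0.10919)/0.87192 + 251.1 = 175.4979
M2: Pc = R·M2+t = (+0.12699, -0.20231, +0.92673); u = 587.1·(+0.12699)/0.92673 + 326.4 = 406.8473, v = 603.7·(-0.20231)/0.92673 + 251.1 = 119.3101
M3: Pc = R·M3+t = (+0.02262, -0.23001, +0.97908); u = 587.1·(+0.02262)/0.97908 + 326.4 = 339.9623, v = 603.7·(-0.23001)/0.97908 + 251.1 = 109.2768

c0=(307.61, 161.69) c1=(376.75, 175.50) c2=(406.85, 119.31) c3=(339.96, 109.28)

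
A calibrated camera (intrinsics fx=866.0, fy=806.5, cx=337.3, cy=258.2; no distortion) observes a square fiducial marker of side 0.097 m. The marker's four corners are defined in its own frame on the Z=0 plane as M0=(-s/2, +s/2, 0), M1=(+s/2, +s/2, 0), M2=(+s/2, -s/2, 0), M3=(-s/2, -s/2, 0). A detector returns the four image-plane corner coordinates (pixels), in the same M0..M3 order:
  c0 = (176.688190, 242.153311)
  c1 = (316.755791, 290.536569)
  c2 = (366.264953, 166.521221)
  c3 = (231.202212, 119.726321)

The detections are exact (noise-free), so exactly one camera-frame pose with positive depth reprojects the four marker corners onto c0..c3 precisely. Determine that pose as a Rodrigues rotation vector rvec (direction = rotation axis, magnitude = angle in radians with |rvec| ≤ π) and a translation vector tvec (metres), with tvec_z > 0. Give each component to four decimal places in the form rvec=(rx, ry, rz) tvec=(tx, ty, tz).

rvec=(-0.2109, -0.0440, 0.3534) tvec=(-0.0424, -0.0388, 0.5729)

Intrinsics K: fx=866.0, fy=806.5, cx=337.3, cy=258.2
Marker side s = 0.097 m; corners in marker frame (Z=0):
  M0 = (-0.0485, +0.0485, 0)
  M1 = (+0.0485, +0.0485, 0)
  M2 = (+0.0485, -0.0485, 0)
  M3 = (-0.0485, -0.0485, 0)
Detected image corners:
  c0 = (176.688190, 242.153311) px
  c1 = (316.755791, 290.536569) px
  c2 = (366.264953, 166.521221) px
  c3 = (231.202212, 119.726321) px
Planar DLT: solve 8×8 A·h = b for H (H[2,2]=1):
  H  [+1420.58078 -637.40418 +273.23071]
  H  [+492.59928 +1194.34407 +203.63745]
  H  [+0.01044 -0.37112 +1.00000]
B = K⁻¹H; ‖b₁‖=1.745469, ‖b₂‖=1.745469; λ = 2/(‖b₁‖+‖b₂‖) = 0.572912, sign → tz>0 ⇒ λ=+0.572912
r₁ = λ·B[:,0] = (+0.93747,+0.34801,+0.00598); r₂ = λ·B[:,1] = (-0.33887,+0.91649,-0.21262)
r₃ = r₁×r₂ = (-0.07948,+0.19730,+0.97712); SVD([r₁ r₂ r₃]) → R = UVᵀ:
  R  [+0.93747 -0.33887 -0.07948]
  R  [+0.34801 +0.91649 +0.19730]
  R  [+0.00598 -0.21262 +0.97712]
t = (-0.04239, -0.03876, +0.57291) m
tr R = 2.831082; θ = arccos((tr R − 1)/2) = 0.413946 rad = 23.717°
axis k = ((R−Rᵀ)₃₂, (R−Rᵀ)₁₃, (R−Rᵀ)₂₁) / (2 sinθ) = (-0.509564, -0.106232, +0.853850)
rvec = θ·k = (-0.210932, -0.043974, +0.353448)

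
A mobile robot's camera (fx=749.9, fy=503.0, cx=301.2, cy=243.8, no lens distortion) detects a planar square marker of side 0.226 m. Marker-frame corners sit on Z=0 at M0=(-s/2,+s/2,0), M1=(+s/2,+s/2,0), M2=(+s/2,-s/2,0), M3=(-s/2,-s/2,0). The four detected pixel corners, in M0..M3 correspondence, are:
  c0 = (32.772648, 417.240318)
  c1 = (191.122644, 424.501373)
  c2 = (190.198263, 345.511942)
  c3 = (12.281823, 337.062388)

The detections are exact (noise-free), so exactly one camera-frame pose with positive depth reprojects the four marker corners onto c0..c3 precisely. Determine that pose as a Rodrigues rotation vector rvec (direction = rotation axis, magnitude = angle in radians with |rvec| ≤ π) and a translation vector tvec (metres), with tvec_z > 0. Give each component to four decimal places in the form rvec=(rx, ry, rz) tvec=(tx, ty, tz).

rvec=(0.5477, 0.0051, 0.0764) tvec=(-0.2622, 0.2810, 1.0126)

Intrinsics K: fx=749.9, fy=503.0, cx=301.2, cy=243.8
Marker side s = 0.226 m; corners in marker frame (Z=0):
  M0 = (-0.1130, +0.1130, 0)
  M1 = (+0.1130, +0.1130, 0)
  M2 = (+0.1130, -0.1130, 0)
  M3 = (-0.1130, -0.1130, 0)
Detected image corners:
  c0 = (32.772648, 417.240318) px
  c1 = (191.122644, 424.501373) px
  c2 = (190.198263, 345.511942) px
  c3 = (12.281823, 337.062388) px
Planar DLT: solve 8×8 A·h = b for H (H[2,2]=1):
  H  [+743.07440 +102.08808 +107.05059]
  H  [+40.45468 +547.99290 +383.39680]
  H  [+0.01535 +0.51395 +1.00000]
B = K⁻¹H; ‖b₁‖=0.987553, ‖b₂‖=0.987553; λ = 2/(‖b₁‖+‖b₂‖) = 1.012604, sign → tz>0 ⇒ λ=+1.012604
r₁ = λ·B[:,0] = (+0.99714,+0.07391,+0.01554); r₂ = λ·B[:,1] = (-0.07118,+0.85093,+0.52043)
r₃ = r₁×r₂ = (+0.02524,-0.52005,+0.85376); SVD([r₁ r₂ r₃]) → R = UVᵀ:
  R  [+0.99714 -0.07118 +0.02524]
  R  [+0.07391 +0.85093 -0.52005]
  R  [+0.01554 +0.52043 +0.85376]
t = (-0.26216, +0.28103, +1.01260) m
tr R = 2.701836; θ = arccos((tr R − 1)/2) = 0.553066 rad = 31.688°
axis k = ((R−Rᵀ)₃₂, (R−Rᵀ)₁₃, (R−Rᵀ)₂₁) / (2 sinθ) = (+0.990375, +0.009228, +0.138102)
rvec = θ·k = (+0.547742, +0.005103, +0.076379)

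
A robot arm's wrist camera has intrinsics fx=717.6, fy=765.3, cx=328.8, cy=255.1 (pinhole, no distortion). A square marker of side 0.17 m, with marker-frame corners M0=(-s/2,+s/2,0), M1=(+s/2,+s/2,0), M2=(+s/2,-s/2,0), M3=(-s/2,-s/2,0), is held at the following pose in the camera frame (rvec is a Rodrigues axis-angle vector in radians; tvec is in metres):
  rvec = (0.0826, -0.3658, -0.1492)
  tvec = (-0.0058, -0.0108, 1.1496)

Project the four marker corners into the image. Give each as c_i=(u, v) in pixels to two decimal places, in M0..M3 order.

c0=(282.28, 313.80) c1=(379.36, 293.33) c2=(366.56, 184.35) c3=(267.21, 199.31)

Intrinsics K: fx=717.6, fy=765.3, cx=328.8, cy=255.1
Marker side s = 0.17 m; corners in marker frame (Z=0):
  M0 = (-0.0850, +0.0850, 0)
  M1 = (+0.0850, +0.0850, 0)
  M2 = (+0.0850, -0.0850, 0)
  M3 = (-0.0850, -0.0850, 0)
rvec = (0.0826, -0.3658, -0.1492), |rvec| = θ = 0.40360 rad = 23.125°
Rodrigues: sinθ=0.39273, 1−cosθ=0.08035; R = I + sinθ·[k]× + (1−cosθ)·[k]×²:
    [+0.92302 +0.13028 -0.36203]
    [-0.16009 +0.98565 -0.05346]
    [+0.34987 +0.10730 +0.93063]
t = (-0.0058, -0.0108, 1.1496) m
M0: Pc = R·M0+t = (-0.07318, +0.08659, +1.12898); u = 717.6·(-0.07318)/1.12898 + 328.8 = 282.2837, v = 765.3·(+0.08659)/1.12898 + 255.1 = 313.7952
M1: Pc = R·M1+t = (+0.08373, +0.05937, +1.18846); u = 717.6·(+0.08373)/1.18846 + 328.8 = 379.3569, v = 765.3·(+0.05937)/1.18846 + 255.1 = 293.3331
M2: Pc = R·M2+t = (+0.06158, -0.10819, +1.17022); u = 717.6·(+0.06158)/1.17022 + 328.8 = 366.5638, v = 765.3·(-0.10819)/1.17022 + 255.1 = 184.3472
M3: Pc = R·M3+t = (-0.09533, -0.08097, +1.11074); u = 717.6·(-0.09533)/1.11074 + 328.8 = 267.2114, v = 765.3·(-0.08097)/1.11074 + 255.1 = 199.3094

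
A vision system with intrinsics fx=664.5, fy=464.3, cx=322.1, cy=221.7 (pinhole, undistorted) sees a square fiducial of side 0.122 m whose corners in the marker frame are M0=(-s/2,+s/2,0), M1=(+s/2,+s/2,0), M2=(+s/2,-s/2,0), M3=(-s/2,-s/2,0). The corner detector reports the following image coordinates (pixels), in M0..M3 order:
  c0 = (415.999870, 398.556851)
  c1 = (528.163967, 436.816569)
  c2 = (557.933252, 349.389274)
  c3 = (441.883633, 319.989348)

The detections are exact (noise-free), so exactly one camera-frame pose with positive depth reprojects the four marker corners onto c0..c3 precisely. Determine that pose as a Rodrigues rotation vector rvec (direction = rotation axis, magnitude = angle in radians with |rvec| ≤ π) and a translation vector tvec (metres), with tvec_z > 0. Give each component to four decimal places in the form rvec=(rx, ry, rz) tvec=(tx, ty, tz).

Intrinsics K: fx=664.5, fy=464.3, cx=322.1, cy=221.7
Marker side s = 0.122 m; corners in marker frame (Z=0):
  M0 = (-0.0610, +0.0610, 0)
  M1 = (+0.0610, +0.0610, 0)
  M2 = (+0.0610, -0.0610, 0)
  M3 = (-0.0610, -0.0610, 0)
Detected image corners:
  c0 = (415.999870, 398.556851) px
  c1 = (528.163967, 436.816569) px
  c2 = (557.933252, 349.389274) px
  c3 = (441.883633, 319.989348) px
Planar DLT: solve 8×8 A·h = b for H (H[2,2]=1):
  H  [+498.16261 -198.15409 +482.81445]
  H  [-60.89991 +700.80751 +375.41141]
  H  [-0.89935 +0.05979 +1.00000]
B = K⁻¹H; ‖b₁‖=1.517727, ‖b₂‖=1.517727; λ = 2/(‖b₁‖+‖b₂‖) = 0.658880, sign → tz>0 ⇒ λ=+0.658880
r₁ = λ·B[:,0] = (+0.78118,+0.19652,-0.59257); r₂ = λ·B[:,1] = (-0.21557,+0.97569,+0.03940)
r₃ = r₁×r₂ = (+0.58590,+0.09697,+0.80456); SVD([r₁ r₂ r₃]) → R = UVᵀ:
  R  [+0.78118 -0.21557 +0.58590]
  R  [+0.19652 +0.97569 +0.09697]
  R  [-0.59257 +0.03940 +0.80456]
t = (+0.15936, +0.21813, +0.65888) m
tr R = 2.561432; θ = arccos((tr R − 1)/2) = 0.674986 rad = 38.674°
axis k = ((R−Rᵀ)₃₂, (R−Rᵀ)₁₃, (R−Rᵀ)₂₁) / (2 sinθ) = (-0.046065, +0.942948, +0.329739)
rvec = θ·k = (-0.031093, +0.636476, +0.222569)

rvec=(-0.0311, 0.6365, 0.2226) tvec=(0.1594, 0.2181, 0.6589)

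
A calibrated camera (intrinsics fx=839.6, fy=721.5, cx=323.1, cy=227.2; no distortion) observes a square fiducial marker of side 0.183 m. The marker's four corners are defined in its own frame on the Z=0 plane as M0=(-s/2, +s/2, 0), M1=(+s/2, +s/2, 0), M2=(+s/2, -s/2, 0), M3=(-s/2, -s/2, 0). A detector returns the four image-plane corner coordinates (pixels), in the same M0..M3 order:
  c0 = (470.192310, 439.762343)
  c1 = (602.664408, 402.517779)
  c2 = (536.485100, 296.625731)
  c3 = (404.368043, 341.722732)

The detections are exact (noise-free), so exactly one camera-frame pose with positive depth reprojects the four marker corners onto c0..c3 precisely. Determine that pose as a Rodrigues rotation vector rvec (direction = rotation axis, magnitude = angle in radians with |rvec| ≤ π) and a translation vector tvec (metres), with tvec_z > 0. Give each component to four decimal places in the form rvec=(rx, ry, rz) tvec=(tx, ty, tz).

rvec=(0.2694, 0.3373, -0.4820) tvec=(0.2259, 0.2124, 1.0613)

Intrinsics K: fx=839.6, fy=721.5, cx=323.1, cy=227.2
Marker side s = 0.183 m; corners in marker frame (Z=0):
  M0 = (-0.0915, +0.0915, 0)
  M1 = (+0.0915, +0.0915, 0)
  M2 = (+0.0915, -0.0915, 0)
  M3 = (-0.0915, -0.0915, 0)
Detected image corners:
  c0 = (470.192310, 439.762343) px
  c1 = (602.664408, 402.517779) px
  c2 = (536.485100, 296.625731) px
  c3 = (404.368043, 341.722732) px
Planar DLT: solve 8×8 A·h = b for H (H[2,2]=1):
  H  [+544.12165 +442.46148 +501.76847]
  H  [-356.13514 +616.65868 +371.58442]
  H  [-0.35519 +0.16254 +1.00000]
B = K⁻¹H; ‖b₁‖=0.942203, ‖b₂‖=0.942203; λ = 2/(‖b₁‖+‖b₂‖) = 1.061342, sign → tz>0 ⇒ λ=+1.061342
r₁ = λ·B[:,0] = (+0.83290,-0.40517,-0.37698); r₂ = λ·B[:,1] = (+0.49293,+0.85279,+0.17251)
r₃ = r₁×r₂ = (+0.25159,-0.32951,+0.91001); SVD([r₁ r₂ r₃]) → R = UVᵀ:
  R  [+0.83290 +0.49293 +0.25159]
  R  [-0.40517 +0.85279 -0.32951]
  R  [-0.37698 +0.17251 +0.91001]
t = (+0.22586, +0.21239, +1.06134) m
tr R = 2.595708; θ = arccos((tr R − 1)/2) = 0.647070 rad = 37.074°
axis k = ((R−Rᵀ)₃₂, (R−Rᵀ)₁₃, (R−Rᵀ)₂₁) / (2 sinθ) = (+0.416373, +0.521333, -0.744879)
rvec = θ·k = (+0.269422, +0.337339, -0.481989)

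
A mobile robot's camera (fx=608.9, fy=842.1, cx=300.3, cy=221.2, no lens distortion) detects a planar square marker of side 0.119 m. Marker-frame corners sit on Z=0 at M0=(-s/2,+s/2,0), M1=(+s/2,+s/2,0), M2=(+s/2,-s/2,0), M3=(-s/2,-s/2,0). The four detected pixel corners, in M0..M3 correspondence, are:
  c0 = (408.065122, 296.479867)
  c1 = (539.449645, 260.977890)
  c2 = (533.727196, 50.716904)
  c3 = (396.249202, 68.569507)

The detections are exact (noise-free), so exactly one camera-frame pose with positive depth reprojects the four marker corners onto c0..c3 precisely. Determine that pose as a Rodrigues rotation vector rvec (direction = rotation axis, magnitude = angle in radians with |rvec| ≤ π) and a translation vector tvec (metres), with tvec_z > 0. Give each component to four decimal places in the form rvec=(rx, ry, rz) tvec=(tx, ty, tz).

rvec=(0.1346, -0.3432, -0.1223) tvec=(0.1286, -0.0272, 0.4550)

Intrinsics K: fx=608.9, fy=842.1, cx=300.3, cy=221.2
Marker side s = 0.119 m; corners in marker frame (Z=0):
  M0 = (-0.0595, +0.0595, 0)
  M1 = (+0.0595, +0.0595, 0)
  M2 = (+0.0595, -0.0595, 0)
  M3 = (-0.0595, -0.0595, 0)
Detected image corners:
  c0 = (408.065122, 296.479867) px
  c1 = (539.449645, 260.977890) px
  c2 = (533.727196, 50.716904) px
  c3 = (396.249202, 68.569507) px
Planar DLT: solve 8×8 A·h = b for H (H[2,2]=1):
  H  [+1466.01068 +229.41118 +472.33007]
  H  [-104.23674 +1894.41330 +170.79403]
  H  [+0.71765 +0.33409 +1.00000]
B = K⁻¹H; ‖b₁‖=2.197783, ‖b₂‖=2.197783; λ = 2/(‖b₁‖+‖b₂‖) = 0.455004, sign → tz>0 ⇒ λ=+0.455004
r₁ = λ·B[:,0] = (+0.93444,-0.14209,+0.32653); r₂ = λ·B[:,1] = (+0.09646,+0.98366,+0.15201)
r₃ = r₁×r₂ = (-0.34280,-0.11055,+0.93288); SVD([r₁ r₂ r₃]) → R = UVᵀ:
  R  [+0.93444 +0.09646 -0.34280]
  R  [-0.14209 +0.98366 -0.11055]
  R  [+0.32653 +0.15201 +0.93288]
t = (+0.12855, -0.02724, +0.45500) m
tr R = 2.850986; θ = arccos((tr R − 1)/2) = 0.388462 rad = 22.257°
axis k = ((R−Rᵀ)₃₂, (R−Rᵀ)₁₃, (R−Rᵀ)₂₁) / (2 sinθ) = (+0.346606, -0.883571, -0.314908)
rvec = θ·k = (+0.134643, -0.343233, -0.122330)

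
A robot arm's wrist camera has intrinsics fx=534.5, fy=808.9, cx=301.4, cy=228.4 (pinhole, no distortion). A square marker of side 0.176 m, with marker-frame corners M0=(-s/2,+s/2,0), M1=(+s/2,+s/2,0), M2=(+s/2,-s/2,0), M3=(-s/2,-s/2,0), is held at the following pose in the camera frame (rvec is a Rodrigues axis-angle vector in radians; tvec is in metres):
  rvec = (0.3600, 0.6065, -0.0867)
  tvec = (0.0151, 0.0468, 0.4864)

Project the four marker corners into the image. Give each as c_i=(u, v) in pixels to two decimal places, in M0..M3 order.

c0=(262.65, 410.41) c1=(420.87, 457.68) c2=(394.21, 162.75) c3=(224.58, 168.71)

Intrinsics K: fx=534.5, fy=808.9, cx=301.4, cy=228.4
Marker side s = 0.176 m; corners in marker frame (Z=0):
  M0 = (-0.0880, +0.0880, 0)
  M1 = (+0.0880, +0.0880, 0)
  M2 = (+0.0880, -0.0880, 0)
  M3 = (-0.0880, -0.0880, 0)
rvec = (0.3600, 0.6065, -0.0867), |rvec| = θ = 0.71060 rad = 40.715°
Rodrigues: sinθ=0.65229, 1−cosθ=0.24203; R = I + sinθ·[k]× + (1−cosθ)·[k]×²:
    [+0.82009 +0.18424 +0.54177]
    [+0.02507 +0.93428 -0.35566]
    [-0.57169 +0.30525 +0.76157]
t = (0.0151, 0.0468, 0.4864) m
M0: Pc = R·M0+t = (-0.04085, +0.12681, +0.56357); u = 534.5·(-0.04085)/0.56357 + 301.4 = 262.6528, v = 808.9·(+0.12681)/0.56357 + 228.4 = 410.4126
M1: Pc = R·M1+t = (+0.10348, +0.13122, +0.46295); u = 534.5·(+0.10348)/0.46295 + 301.4 = 420.8728, v = 808.9·(+0.13122)/0.46295 + 228.4 = 457.6796
M2: Pc = R·M2+t = (+0.07105, -0.03321, +0.40923); u = 534.5·(+0.07105)/0.40923 + 301.4 = 394.2055, v = 808.9·(-0.03321)/0.40923 + 228.4 = 162.7545
M3: Pc = R·M3+t = (-0.07328, -0.03762, +0.50985); u = 534.5·(-0.07328)/0.50985 + 301.4 = 224.5760, v = 808.9·(-0.03762)/0.50985 + 228.4 = 168.7099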